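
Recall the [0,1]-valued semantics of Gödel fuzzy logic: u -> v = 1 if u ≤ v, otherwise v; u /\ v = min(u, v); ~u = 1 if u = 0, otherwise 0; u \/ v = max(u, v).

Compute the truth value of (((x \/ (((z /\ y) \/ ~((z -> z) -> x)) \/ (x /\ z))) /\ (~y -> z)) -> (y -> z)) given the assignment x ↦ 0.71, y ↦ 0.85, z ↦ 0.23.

0.23

(z /\ y) = min(0.23, 0.85) = 0.23
(z -> z): 0.23 ≤ 0.23, so result = 1
((z -> z) -> x): 1 > 0.71, so result = 0.71
~((z -> z) -> x): Gödel ¬ of 0.71 = 0 (operand ≠ 0)
((z /\ y) \/ ~((z -> z) -> x)) = max(0.23, 0) = 0.23
(x /\ z) = min(0.71, 0.23) = 0.23
(((z /\ y) \/ ~((z -> z) -> x)) \/ (x /\ z)) = max(0.23, 0.23) = 0.23
(x \/ (((z /\ y) \/ ~((z -> z) -> x)) \/ (x /\ z))) = max(0.71, 0.23) = 0.71
~y: Gödel ¬ of 0.85 = 0 (operand ≠ 0)
(~y -> z): 0 ≤ 0.23, so result = 1
((x \/ (((z /\ y) \/ ~((z -> z) -> x)) \/ (x /\ z))) /\ (~y -> z)) = min(0.71, 1) = 0.71
(y -> z): 0.85 > 0.23, so result = 0.23
(((x \/ (((z /\ y) \/ ~((z -> z) -> x)) \/ (x /\ z))) /\ (~y -> z)) -> (y -> z)): 0.71 > 0.23, so result = 0.23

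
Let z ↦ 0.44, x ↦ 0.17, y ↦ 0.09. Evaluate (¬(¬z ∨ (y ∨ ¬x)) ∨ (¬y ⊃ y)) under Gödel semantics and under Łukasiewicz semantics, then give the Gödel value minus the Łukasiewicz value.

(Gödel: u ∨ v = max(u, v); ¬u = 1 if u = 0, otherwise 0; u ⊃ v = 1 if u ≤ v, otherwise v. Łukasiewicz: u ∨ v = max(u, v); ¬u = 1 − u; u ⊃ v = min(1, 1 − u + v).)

Gödel evaluation:
  ¬z: Gödel ¬ of 0.44 = 0 (operand ≠ 0)
  ¬x: Gödel ¬ of 0.17 = 0 (operand ≠ 0)
  (y ∨ ¬x) = max(0.09, 0) = 0.09
  (¬z ∨ (y ∨ ¬x)) = max(0, 0.09) = 0.09
  ¬(¬z ∨ (y ∨ ¬x)): Gödel ¬ of 0.09 = 0 (operand ≠ 0)
  ¬y: Gödel ¬ of 0.09 = 0 (operand ≠ 0)
  (¬y ⊃ y): 0 ≤ 0.09, so result = 1
  (¬(¬z ∨ (y ∨ ¬x)) ∨ (¬y ⊃ y)) = max(0, 1) = 1
  Gödel value = 1
Łukasiewicz evaluation:
  ¬z: Łukasiewicz ¬ gives 1 − 0.44 = 0.56
  ¬x: Łukasiewicz ¬ gives 1 − 0.17 = 0.83
  (y ∨ ¬x) = max(0.09, 0.83) = 0.83
  (¬z ∨ (y ∨ ¬x)) = max(0.56, 0.83) = 0.83
  ¬(¬z ∨ (y ∨ ¬x)): Łukasiewicz ¬ gives 1 − 0.83 = 0.17
  ¬y: Łukasiewicz ¬ gives 1 − 0.09 = 0.91
  (¬y ⊃ y): min(1, 1 − 0.91 + 0.09) = 0.18
  (¬(¬z ∨ (y ∨ ¬x)) ∨ (¬y ⊃ y)) = max(0.17, 0.18) = 0.18
  Łukasiewicz value = 0.18
Difference: 1 − 0.18 = 0.82

0.82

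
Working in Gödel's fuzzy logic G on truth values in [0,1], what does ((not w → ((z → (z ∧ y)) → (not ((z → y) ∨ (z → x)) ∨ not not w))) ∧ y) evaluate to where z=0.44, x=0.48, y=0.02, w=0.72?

not w: Gödel ¬ of 0.72 = 0 (operand ≠ 0)
(z ∧ y) = min(0.44, 0.02) = 0.02
(z → (z ∧ y)): 0.44 > 0.02, so result = 0.02
(z → y): 0.44 > 0.02, so result = 0.02
(z → x): 0.44 ≤ 0.48, so result = 1
((z → y) ∨ (z → x)) = max(0.02, 1) = 1
not ((z → y) ∨ (z → x)): Gödel ¬ of 1 = 0 (operand ≠ 0)
not w: Gödel ¬ of 0.72 = 0 (operand ≠ 0)
not not w: Gödel ¬ of 0 = 1 (operand is 0)
(not ((z → y) ∨ (z → x)) ∨ not not w) = max(0, 1) = 1
((z → (z ∧ y)) → (not ((z → y) ∨ (z → x)) ∨ not not w)): 0.02 ≤ 1, so result = 1
(not w → ((z → (z ∧ y)) → (not ((z → y) ∨ (z → x)) ∨ not not w))): 0 ≤ 1, so result = 1
((not w → ((z → (z ∧ y)) → (not ((z → y) ∨ (z → x)) ∨ not not w))) ∧ y) = min(1, 0.02) = 0.02

0.02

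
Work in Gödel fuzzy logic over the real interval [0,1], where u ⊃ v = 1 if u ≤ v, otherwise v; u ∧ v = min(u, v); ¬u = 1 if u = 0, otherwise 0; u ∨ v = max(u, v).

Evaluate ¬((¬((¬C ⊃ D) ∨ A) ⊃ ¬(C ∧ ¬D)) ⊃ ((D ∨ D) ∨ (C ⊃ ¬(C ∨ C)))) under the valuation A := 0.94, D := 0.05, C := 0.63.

¬C: Gödel ¬ of 0.63 = 0 (operand ≠ 0)
(¬C ⊃ D): 0 ≤ 0.05, so result = 1
((¬C ⊃ D) ∨ A) = max(1, 0.94) = 1
¬((¬C ⊃ D) ∨ A): Gödel ¬ of 1 = 0 (operand ≠ 0)
¬D: Gödel ¬ of 0.05 = 0 (operand ≠ 0)
(C ∧ ¬D) = min(0.63, 0) = 0
¬(C ∧ ¬D): Gödel ¬ of 0 = 1 (operand is 0)
(¬((¬C ⊃ D) ∨ A) ⊃ ¬(C ∧ ¬D)): 0 ≤ 1, so result = 1
(D ∨ D) = max(0.05, 0.05) = 0.05
(C ∨ C) = max(0.63, 0.63) = 0.63
¬(C ∨ C): Gödel ¬ of 0.63 = 0 (operand ≠ 0)
(C ⊃ ¬(C ∨ C)): 0.63 > 0, so result = 0
((D ∨ D) ∨ (C ⊃ ¬(C ∨ C))) = max(0.05, 0) = 0.05
((¬((¬C ⊃ D) ∨ A) ⊃ ¬(C ∧ ¬D)) ⊃ ((D ∨ D) ∨ (C ⊃ ¬(C ∨ C)))): 1 > 0.05, so result = 0.05
¬((¬((¬C ⊃ D) ∨ A) ⊃ ¬(C ∧ ¬D)) ⊃ ((D ∨ D) ∨ (C ⊃ ¬(C ∨ C)))): Gödel ¬ of 0.05 = 0 (operand ≠ 0)

0.00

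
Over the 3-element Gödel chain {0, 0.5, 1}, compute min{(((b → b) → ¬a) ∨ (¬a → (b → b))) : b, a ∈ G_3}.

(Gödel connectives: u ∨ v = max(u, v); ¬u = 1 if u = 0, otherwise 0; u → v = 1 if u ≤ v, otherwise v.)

Every assignment gives 1. For instance at b = 0, a = 0:
  (b → b): 0 ≤ 0, so result = 1
  ¬a: Gödel ¬ of 0 = 1 (operand is 0)
  ((b → b) → ¬a): 1 ≤ 1, so result = 1
  ¬a: Gödel ¬ of 0 = 1 (operand is 0)
  (b → b): 0 ≤ 0, so result = 1
  (¬a → (b → b)): 1 ≤ 1, so result = 1
  (((b → b) → ¬a) ∨ (¬a → (b → b))) = max(1, 1) = 1
All 9 assignments give value 1 — the formula is a G_3-tautology.

1.00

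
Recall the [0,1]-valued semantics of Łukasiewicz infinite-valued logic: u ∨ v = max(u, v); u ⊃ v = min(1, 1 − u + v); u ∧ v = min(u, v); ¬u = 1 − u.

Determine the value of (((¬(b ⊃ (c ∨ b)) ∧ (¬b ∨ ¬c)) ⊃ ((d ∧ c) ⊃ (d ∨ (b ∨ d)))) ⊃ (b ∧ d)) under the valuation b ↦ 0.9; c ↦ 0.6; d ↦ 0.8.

0.80

(c ∨ b) = max(0.6, 0.9) = 0.9
(b ⊃ (c ∨ b)): min(1, 1 − 0.9 + 0.9) = 1
¬(b ⊃ (c ∨ b)): Łukasiewicz ¬ gives 1 − 1 = 0
¬b: Łukasiewicz ¬ gives 1 − 0.9 = 0.1
¬c: Łukasiewicz ¬ gives 1 − 0.6 = 0.4
(¬b ∨ ¬c) = max(0.1, 0.4) = 0.4
(¬(b ⊃ (c ∨ b)) ∧ (¬b ∨ ¬c)) = min(0, 0.4) = 0
(d ∧ c) = min(0.8, 0.6) = 0.6
(b ∨ d) = max(0.9, 0.8) = 0.9
(d ∨ (b ∨ d)) = max(0.8, 0.9) = 0.9
((d ∧ c) ⊃ (d ∨ (b ∨ d))): min(1, 1 − 0.6 + 0.9) = 1
((¬(b ⊃ (c ∨ b)) ∧ (¬b ∨ ¬c)) ⊃ ((d ∧ c) ⊃ (d ∨ (b ∨ d)))): min(1, 1 − 0 + 1) = 1
(b ∧ d) = min(0.9, 0.8) = 0.8
(((¬(b ⊃ (c ∨ b)) ∧ (¬b ∨ ¬c)) ⊃ ((d ∧ c) ⊃ (d ∨ (b ∨ d)))) ⊃ (b ∧ d)): min(1, 1 − 1 + 0.8) = 0.8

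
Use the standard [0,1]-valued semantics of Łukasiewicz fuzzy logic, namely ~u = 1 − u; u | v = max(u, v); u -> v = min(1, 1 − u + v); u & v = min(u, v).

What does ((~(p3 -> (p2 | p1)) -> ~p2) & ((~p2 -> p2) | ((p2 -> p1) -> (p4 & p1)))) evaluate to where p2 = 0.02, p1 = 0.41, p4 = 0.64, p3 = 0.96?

0.41

(p2 | p1) = max(0.02, 0.41) = 0.41
(p3 -> (p2 | p1)): min(1, 1 − 0.96 + 0.41) = 0.45
~(p3 -> (p2 | p1)): Łukasiewicz ¬ gives 1 − 0.45 = 0.55
~p2: Łukasiewicz ¬ gives 1 − 0.02 = 0.98
(~(p3 -> (p2 | p1)) -> ~p2): min(1, 1 − 0.55 + 0.98) = 1
~p2: Łukasiewicz ¬ gives 1 − 0.02 = 0.98
(~p2 -> p2): min(1, 1 − 0.98 + 0.02) = 0.04
(p2 -> p1): min(1, 1 − 0.02 + 0.41) = 1
(p4 & p1) = min(0.64, 0.41) = 0.41
((p2 -> p1) -> (p4 & p1)): min(1, 1 − 1 + 0.41) = 0.41
((~p2 -> p2) | ((p2 -> p1) -> (p4 & p1))) = max(0.04, 0.41) = 0.41
((~(p3 -> (p2 | p1)) -> ~p2) & ((~p2 -> p2) | ((p2 -> p1) -> (p4 & p1)))) = min(1, 0.41) = 0.41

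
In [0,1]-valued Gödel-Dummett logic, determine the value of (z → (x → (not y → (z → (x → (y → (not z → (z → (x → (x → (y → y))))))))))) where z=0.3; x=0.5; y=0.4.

1.00

not y: Gödel ¬ of 0.4 = 0 (operand ≠ 0)
not z: Gödel ¬ of 0.3 = 0 (operand ≠ 0)
(y → y): 0.4 ≤ 0.4, so result = 1
(x → (y → y)): 0.5 ≤ 1, so result = 1
(x → (x → (y → y))): 0.5 ≤ 1, so result = 1
(z → (x → (x → (y → y)))): 0.3 ≤ 1, so result = 1
(not z → (z → (x → (x → (y → y))))): 0 ≤ 1, so result = 1
(y → (not z → (z → (x → (x → (y → y)))))): 0.4 ≤ 1, so result = 1
(x → (y → (not z → (z → (x → (x → (y → y))))))): 0.5 ≤ 1, so result = 1
(z → (x → (y → (not z → (z → (x → (x → (y → y)))))))): 0.3 ≤ 1, so result = 1
(not y → (z → (x → (y → (not z → (z → (x → (x → (y → y))))))))): 0 ≤ 1, so result = 1
(x → (not y → (z → (x → (y → (not z → (z → (x → (x → (y → y)))))))))): 0.5 ≤ 1, so result = 1
(z → (x → (not y → (z → (x → (y → (not z → (z → (x → (x → (y → y))))))))))): 0.3 ≤ 1, so result = 1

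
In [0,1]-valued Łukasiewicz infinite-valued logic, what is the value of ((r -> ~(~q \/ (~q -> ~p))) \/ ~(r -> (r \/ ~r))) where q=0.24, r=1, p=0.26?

0.02

~q: Łukasiewicz ¬ gives 1 − 0.24 = 0.76
~q: Łukasiewicz ¬ gives 1 − 0.24 = 0.76
~p: Łukasiewicz ¬ gives 1 − 0.26 = 0.74
(~q -> ~p): min(1, 1 − 0.76 + 0.74) = 0.98
(~q \/ (~q -> ~p)) = max(0.76, 0.98) = 0.98
~(~q \/ (~q -> ~p)): Łukasiewicz ¬ gives 1 − 0.98 = 0.02
(r -> ~(~q \/ (~q -> ~p))): min(1, 1 − 1 + 0.02) = 0.02
~r: Łukasiewicz ¬ gives 1 − 1 = 0
(r \/ ~r) = max(1, 0) = 1
(r -> (r \/ ~r)): min(1, 1 − 1 + 1) = 1
~(r -> (r \/ ~r)): Łukasiewicz ¬ gives 1 − 1 = 0
((r -> ~(~q \/ (~q -> ~p))) \/ ~(r -> (r \/ ~r))) = max(0.02, 0) = 0.02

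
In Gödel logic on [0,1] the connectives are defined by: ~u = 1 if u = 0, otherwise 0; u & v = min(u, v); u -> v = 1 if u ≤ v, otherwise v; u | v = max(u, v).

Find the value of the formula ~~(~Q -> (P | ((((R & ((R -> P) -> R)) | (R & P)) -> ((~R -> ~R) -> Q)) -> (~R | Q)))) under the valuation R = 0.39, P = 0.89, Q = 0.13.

1.00

~Q: Gödel ¬ of 0.13 = 0 (operand ≠ 0)
(R -> P): 0.39 ≤ 0.89, so result = 1
((R -> P) -> R): 1 > 0.39, so result = 0.39
(R & ((R -> P) -> R)) = min(0.39, 0.39) = 0.39
(R & P) = min(0.39, 0.89) = 0.39
((R & ((R -> P) -> R)) | (R & P)) = max(0.39, 0.39) = 0.39
~R: Gödel ¬ of 0.39 = 0 (operand ≠ 0)
~R: Gödel ¬ of 0.39 = 0 (operand ≠ 0)
(~R -> ~R): 0 ≤ 0, so result = 1
((~R -> ~R) -> Q): 1 > 0.13, so result = 0.13
(((R & ((R -> P) -> R)) | (R & P)) -> ((~R -> ~R) -> Q)): 0.39 > 0.13, so result = 0.13
~R: Gödel ¬ of 0.39 = 0 (operand ≠ 0)
(~R | Q) = max(0, 0.13) = 0.13
((((R & ((R -> P) -> R)) | (R & P)) -> ((~R -> ~R) -> Q)) -> (~R | Q)): 0.13 ≤ 0.13, so result = 1
(P | ((((R & ((R -> P) -> R)) | (R & P)) -> ((~R -> ~R) -> Q)) -> (~R | Q))) = max(0.89, 1) = 1
(~Q -> (P | ((((R & ((R -> P) -> R)) | (R & P)) -> ((~R -> ~R) -> Q)) -> (~R | Q)))): 0 ≤ 1, so result = 1
~(~Q -> (P | ((((R & ((R -> P) -> R)) | (R & P)) -> ((~R -> ~R) -> Q)) -> (~R | Q)))): Gödel ¬ of 1 = 0 (operand ≠ 0)
~~(~Q -> (P | ((((R & ((R -> P) -> R)) | (R & P)) -> ((~R -> ~R) -> Q)) -> (~R | Q)))): Gödel ¬ of 0 = 1 (operand is 0)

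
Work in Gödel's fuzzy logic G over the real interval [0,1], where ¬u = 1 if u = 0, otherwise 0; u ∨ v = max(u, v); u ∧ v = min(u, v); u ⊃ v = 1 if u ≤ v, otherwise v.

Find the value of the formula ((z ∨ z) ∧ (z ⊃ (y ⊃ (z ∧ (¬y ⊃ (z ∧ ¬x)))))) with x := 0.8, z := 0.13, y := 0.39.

(z ∨ z) = max(0.13, 0.13) = 0.13
¬y: Gödel ¬ of 0.39 = 0 (operand ≠ 0)
¬x: Gödel ¬ of 0.8 = 0 (operand ≠ 0)
(z ∧ ¬x) = min(0.13, 0) = 0
(¬y ⊃ (z ∧ ¬x)): 0 ≤ 0, so result = 1
(z ∧ (¬y ⊃ (z ∧ ¬x))) = min(0.13, 1) = 0.13
(y ⊃ (z ∧ (¬y ⊃ (z ∧ ¬x)))): 0.39 > 0.13, so result = 0.13
(z ⊃ (y ⊃ (z ∧ (¬y ⊃ (z ∧ ¬x))))): 0.13 ≤ 0.13, so result = 1
((z ∨ z) ∧ (z ⊃ (y ⊃ (z ∧ (¬y ⊃ (z ∧ ¬x)))))) = min(0.13, 1) = 0.13

0.13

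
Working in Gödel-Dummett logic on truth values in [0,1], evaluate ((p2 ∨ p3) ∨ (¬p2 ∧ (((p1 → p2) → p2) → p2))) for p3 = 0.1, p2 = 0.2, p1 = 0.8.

(p2 ∨ p3) = max(0.2, 0.1) = 0.2
¬p2: Gödel ¬ of 0.2 = 0 (operand ≠ 0)
(p1 → p2): 0.8 > 0.2, so result = 0.2
((p1 → p2) → p2): 0.2 ≤ 0.2, so result = 1
(((p1 → p2) → p2) → p2): 1 > 0.2, so result = 0.2
(¬p2 ∧ (((p1 → p2) → p2) → p2)) = min(0, 0.2) = 0
((p2 ∨ p3) ∨ (¬p2 ∧ (((p1 → p2) → p2) → p2))) = max(0.2, 0) = 0.2

0.20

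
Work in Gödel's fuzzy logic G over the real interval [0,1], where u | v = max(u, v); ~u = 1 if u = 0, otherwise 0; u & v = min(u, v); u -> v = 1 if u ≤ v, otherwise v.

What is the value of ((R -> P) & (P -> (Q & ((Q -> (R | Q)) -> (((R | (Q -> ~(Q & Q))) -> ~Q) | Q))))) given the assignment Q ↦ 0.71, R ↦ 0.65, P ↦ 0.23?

(R -> P): 0.65 > 0.23, so result = 0.23
(R | Q) = max(0.65, 0.71) = 0.71
(Q -> (R | Q)): 0.71 ≤ 0.71, so result = 1
(Q & Q) = min(0.71, 0.71) = 0.71
~(Q & Q): Gödel ¬ of 0.71 = 0 (operand ≠ 0)
(Q -> ~(Q & Q)): 0.71 > 0, so result = 0
(R | (Q -> ~(Q & Q))) = max(0.65, 0) = 0.65
~Q: Gödel ¬ of 0.71 = 0 (operand ≠ 0)
((R | (Q -> ~(Q & Q))) -> ~Q): 0.65 > 0, so result = 0
(((R | (Q -> ~(Q & Q))) -> ~Q) | Q) = max(0, 0.71) = 0.71
((Q -> (R | Q)) -> (((R | (Q -> ~(Q & Q))) -> ~Q) | Q)): 1 > 0.71, so result = 0.71
(Q & ((Q -> (R | Q)) -> (((R | (Q -> ~(Q & Q))) -> ~Q) | Q))) = min(0.71, 0.71) = 0.71
(P -> (Q & ((Q -> (R | Q)) -> (((R | (Q -> ~(Q & Q))) -> ~Q) | Q)))): 0.23 ≤ 0.71, so result = 1
((R -> P) & (P -> (Q & ((Q -> (R | Q)) -> (((R | (Q -> ~(Q & Q))) -> ~Q) | Q))))) = min(0.23, 1) = 0.23

0.23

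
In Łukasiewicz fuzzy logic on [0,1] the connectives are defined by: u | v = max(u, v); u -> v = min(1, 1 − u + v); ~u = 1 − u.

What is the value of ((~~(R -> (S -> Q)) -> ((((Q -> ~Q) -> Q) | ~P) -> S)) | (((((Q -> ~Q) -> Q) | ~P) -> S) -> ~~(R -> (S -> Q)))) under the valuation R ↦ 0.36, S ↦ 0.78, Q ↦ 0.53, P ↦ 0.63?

(S -> Q): min(1, 1 − 0.78 + 0.53) = 0.75
(R -> (S -> Q)): min(1, 1 − 0.36 + 0.75) = 1
~(R -> (S -> Q)): Łukasiewicz ¬ gives 1 − 1 = 0
~~(R -> (S -> Q)): Łukasiewicz ¬ gives 1 − 0 = 1
~Q: Łukasiewicz ¬ gives 1 − 0.53 = 0.47
(Q -> ~Q): min(1, 1 − 0.53 + 0.47) = 0.94
((Q -> ~Q) -> Q): min(1, 1 − 0.94 + 0.53) = 0.59
~P: Łukasiewicz ¬ gives 1 − 0.63 = 0.37
(((Q -> ~Q) -> Q) | ~P) = max(0.59, 0.37) = 0.59
((((Q -> ~Q) -> Q) | ~P) -> S): min(1, 1 − 0.59 + 0.78) = 1
(~~(R -> (S -> Q)) -> ((((Q -> ~Q) -> Q) | ~P) -> S)): min(1, 1 − 1 + 1) = 1
~Q: Łukasiewicz ¬ gives 1 − 0.53 = 0.47
(Q -> ~Q): min(1, 1 − 0.53 + 0.47) = 0.94
((Q -> ~Q) -> Q): min(1, 1 − 0.94 + 0.53) = 0.59
~P: Łukasiewicz ¬ gives 1 − 0.63 = 0.37
(((Q -> ~Q) -> Q) | ~P) = max(0.59, 0.37) = 0.59
((((Q -> ~Q) -> Q) | ~P) -> S): min(1, 1 − 0.59 + 0.78) = 1
(S -> Q): min(1, 1 − 0.78 + 0.53) = 0.75
(R -> (S -> Q)): min(1, 1 − 0.36 + 0.75) = 1
~(R -> (S -> Q)): Łukasiewicz ¬ gives 1 − 1 = 0
~~(R -> (S -> Q)): Łukasiewicz ¬ gives 1 − 0 = 1
(((((Q -> ~Q) -> Q) | ~P) -> S) -> ~~(R -> (S -> Q))): min(1, 1 − 1 + 1) = 1
((~~(R -> (S -> Q)) -> ((((Q -> ~Q) -> Q) | ~P) -> S)) | (((((Q -> ~Q) -> Q) | ~P) -> S) -> ~~(R -> (S -> Q)))) = max(1, 1) = 1

1.00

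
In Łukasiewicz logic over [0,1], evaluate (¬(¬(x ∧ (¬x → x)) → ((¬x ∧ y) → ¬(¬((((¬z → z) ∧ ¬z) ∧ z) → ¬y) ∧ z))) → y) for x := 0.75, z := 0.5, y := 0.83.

¬x: Łukasiewicz ¬ gives 1 − 0.75 = 0.25
(¬x → x): min(1, 1 − 0.25 + 0.75) = 1
(x ∧ (¬x → x)) = min(0.75, 1) = 0.75
¬(x ∧ (¬x → x)): Łukasiewicz ¬ gives 1 − 0.75 = 0.25
¬x: Łukasiewicz ¬ gives 1 − 0.75 = 0.25
(¬x ∧ y) = min(0.25, 0.83) = 0.25
¬z: Łukasiewicz ¬ gives 1 − 0.5 = 0.5
(¬z → z): min(1, 1 − 0.5 + 0.5) = 1
¬z: Łukasiewicz ¬ gives 1 − 0.5 = 0.5
((¬z → z) ∧ ¬z) = min(1, 0.5) = 0.5
(((¬z → z) ∧ ¬z) ∧ z) = min(0.5, 0.5) = 0.5
¬y: Łukasiewicz ¬ gives 1 − 0.83 = 0.17
((((¬z → z) ∧ ¬z) ∧ z) → ¬y): min(1, 1 − 0.5 + 0.17) = 0.67
¬((((¬z → z) ∧ ¬z) ∧ z) → ¬y): Łukasiewicz ¬ gives 1 − 0.67 = 0.33
(¬((((¬z → z) ∧ ¬z) ∧ z) → ¬y) ∧ z) = min(0.33, 0.5) = 0.33
¬(¬((((¬z → z) ∧ ¬z) ∧ z) → ¬y) ∧ z): Łukasiewicz ¬ gives 1 − 0.33 = 0.67
((¬x ∧ y) → ¬(¬((((¬z → z) ∧ ¬z) ∧ z) → ¬y) ∧ z)): min(1, 1 − 0.25 + 0.67) = 1
(¬(x ∧ (¬x → x)) → ((¬x ∧ y) → ¬(¬((((¬z → z) ∧ ¬z) ∧ z) → ¬y) ∧ z))): min(1, 1 − 0.25 + 1) = 1
¬(¬(x ∧ (¬x → x)) → ((¬x ∧ y) → ¬(¬((((¬z → z) ∧ ¬z) ∧ z) → ¬y) ∧ z))): Łukasiewicz ¬ gives 1 − 1 = 0
(¬(¬(x ∧ (¬x → x)) → ((¬x ∧ y) → ¬(¬((((¬z → z) ∧ ¬z) ∧ z) → ¬y) ∧ z))) → y): min(1, 1 − 0 + 0.83) = 1

1.00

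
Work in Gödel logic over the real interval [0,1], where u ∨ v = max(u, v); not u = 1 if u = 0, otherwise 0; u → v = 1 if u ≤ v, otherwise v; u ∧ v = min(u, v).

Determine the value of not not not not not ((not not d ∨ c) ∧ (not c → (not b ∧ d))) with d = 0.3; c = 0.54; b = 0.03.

0.00

not d: Gödel ¬ of 0.3 = 0 (operand ≠ 0)
not not d: Gödel ¬ of 0 = 1 (operand is 0)
(not not d ∨ c) = max(1, 0.54) = 1
not c: Gödel ¬ of 0.54 = 0 (operand ≠ 0)
not b: Gödel ¬ of 0.03 = 0 (operand ≠ 0)
(not b ∧ d) = min(0, 0.3) = 0
(not c → (not b ∧ d)): 0 ≤ 0, so result = 1
((not not d ∨ c) ∧ (not c → (not b ∧ d))) = min(1, 1) = 1
not ((not not d ∨ c) ∧ (not c → (not b ∧ d))): Gödel ¬ of 1 = 0 (operand ≠ 0)
not not ((not not d ∨ c) ∧ (not c → (not b ∧ d))): Gödel ¬ of 0 = 1 (operand is 0)
not not not ((not not d ∨ c) ∧ (not c → (not b ∧ d))): Gödel ¬ of 1 = 0 (operand ≠ 0)
not not not not ((not not d ∨ c) ∧ (not c → (not b ∧ d))): Gödel ¬ of 0 = 1 (operand is 0)
not not not not not ((not not d ∨ c) ∧ (not c → (not b ∧ d))): Gödel ¬ of 1 = 0 (operand ≠ 0)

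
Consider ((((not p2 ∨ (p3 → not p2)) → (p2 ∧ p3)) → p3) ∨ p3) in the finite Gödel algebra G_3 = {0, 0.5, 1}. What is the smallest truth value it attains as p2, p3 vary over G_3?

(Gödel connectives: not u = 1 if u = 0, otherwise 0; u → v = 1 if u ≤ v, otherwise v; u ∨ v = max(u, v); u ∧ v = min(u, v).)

0.50

The minimum is attained at p2 = 0.5, p3 = 0.5:
  not p2: Gödel ¬ of 0.5 = 0 (operand ≠ 0)
  not p2: Gödel ¬ of 0.5 = 0 (operand ≠ 0)
  (p3 → not p2): 0.5 > 0, so result = 0
  (not p2 ∨ (p3 → not p2)) = max(0, 0) = 0
  (p2 ∧ p3) = min(0.5, 0.5) = 0.5
  ((not p2 ∨ (p3 → not p2)) → (p2 ∧ p3)): 0 ≤ 0.5, so result = 1
  (((not p2 ∨ (p3 → not p2)) → (p2 ∧ p3)) → p3): 1 > 0.5, so result = 0.5
  ((((not p2 ∨ (p3 → not p2)) → (p2 ∧ p3)) → p3) ∨ p3) = max(0.5, 0.5) = 0.5
Checking all 9 assignments confirms none give a value below 0.50.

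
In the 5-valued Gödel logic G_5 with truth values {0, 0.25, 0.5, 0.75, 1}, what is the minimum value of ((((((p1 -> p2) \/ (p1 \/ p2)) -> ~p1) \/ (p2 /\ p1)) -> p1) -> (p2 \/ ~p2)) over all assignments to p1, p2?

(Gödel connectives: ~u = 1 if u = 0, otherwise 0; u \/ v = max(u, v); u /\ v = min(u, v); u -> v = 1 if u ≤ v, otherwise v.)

The minimum is attained at p1 = 0.25, p2 = 0.25:
  (p1 -> p2): 0.25 ≤ 0.25, so result = 1
  (p1 \/ p2) = max(0.25, 0.25) = 0.25
  ((p1 -> p2) \/ (p1 \/ p2)) = max(1, 0.25) = 1
  ~p1: Gödel ¬ of 0.25 = 0 (operand ≠ 0)
  (((p1 -> p2) \/ (p1 \/ p2)) -> ~p1): 1 > 0, so result = 0
  (p2 /\ p1) = min(0.25, 0.25) = 0.25
  ((((p1 -> p2) \/ (p1 \/ p2)) -> ~p1) \/ (p2 /\ p1)) = max(0, 0.25) = 0.25
  (((((p1 -> p2) \/ (p1 \/ p2)) -> ~p1) \/ (p2 /\ p1)) -> p1): 0.25 ≤ 0.25, so result = 1
  ~p2: Gödel ¬ of 0.25 = 0 (operand ≠ 0)
  (p2 \/ ~p2) = max(0.25, 0) = 0.25
  ((((((p1 -> p2) \/ (p1 \/ p2)) -> ~p1) \/ (p2 /\ p1)) -> p1) -> (p2 \/ ~p2)): 1 > 0.25, so result = 0.25
Checking all 25 assignments confirms none give a value below 0.25.

0.25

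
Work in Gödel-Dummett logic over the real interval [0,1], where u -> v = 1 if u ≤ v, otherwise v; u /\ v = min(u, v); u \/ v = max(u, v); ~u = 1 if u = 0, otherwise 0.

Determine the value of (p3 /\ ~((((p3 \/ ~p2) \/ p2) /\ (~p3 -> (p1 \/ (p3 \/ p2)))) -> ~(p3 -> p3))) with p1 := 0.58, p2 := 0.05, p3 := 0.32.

0.32

~p2: Gödel ¬ of 0.05 = 0 (operand ≠ 0)
(p3 \/ ~p2) = max(0.32, 0) = 0.32
((p3 \/ ~p2) \/ p2) = max(0.32, 0.05) = 0.32
~p3: Gödel ¬ of 0.32 = 0 (operand ≠ 0)
(p3 \/ p2) = max(0.32, 0.05) = 0.32
(p1 \/ (p3 \/ p2)) = max(0.58, 0.32) = 0.58
(~p3 -> (p1 \/ (p3 \/ p2))): 0 ≤ 0.58, so result = 1
(((p3 \/ ~p2) \/ p2) /\ (~p3 -> (p1 \/ (p3 \/ p2)))) = min(0.32, 1) = 0.32
(p3 -> p3): 0.32 ≤ 0.32, so result = 1
~(p3 -> p3): Gödel ¬ of 1 = 0 (operand ≠ 0)
((((p3 \/ ~p2) \/ p2) /\ (~p3 -> (p1 \/ (p3 \/ p2)))) -> ~(p3 -> p3)): 0.32 > 0, so result = 0
~((((p3 \/ ~p2) \/ p2) /\ (~p3 -> (p1 \/ (p3 \/ p2)))) -> ~(p3 -> p3)): Gödel ¬ of 0 = 1 (operand is 0)
(p3 /\ ~((((p3 \/ ~p2) \/ p2) /\ (~p3 -> (p1 \/ (p3 \/ p2)))) -> ~(p3 -> p3))) = min(0.32, 1) = 0.32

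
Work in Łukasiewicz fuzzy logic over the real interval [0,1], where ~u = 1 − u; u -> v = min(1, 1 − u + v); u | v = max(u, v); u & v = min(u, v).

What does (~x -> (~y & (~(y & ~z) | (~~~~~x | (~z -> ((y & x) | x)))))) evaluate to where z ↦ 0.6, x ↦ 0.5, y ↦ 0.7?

~x: Łukasiewicz ¬ gives 1 − 0.5 = 0.5
~y: Łukasiewicz ¬ gives 1 − 0.7 = 0.3
~z: Łukasiewicz ¬ gives 1 − 0.6 = 0.4
(y & ~z) = min(0.7, 0.4) = 0.4
~(y & ~z): Łukasiewicz ¬ gives 1 − 0.4 = 0.6
~x: Łukasiewicz ¬ gives 1 − 0.5 = 0.5
~~x: Łukasiewicz ¬ gives 1 − 0.5 = 0.5
~~~x: Łukasiewicz ¬ gives 1 − 0.5 = 0.5
~~~~x: Łukasiewicz ¬ gives 1 − 0.5 = 0.5
~~~~~x: Łukasiewicz ¬ gives 1 − 0.5 = 0.5
~z: Łukasiewicz ¬ gives 1 − 0.6 = 0.4
(y & x) = min(0.7, 0.5) = 0.5
((y & x) | x) = max(0.5, 0.5) = 0.5
(~z -> ((y & x) | x)): min(1, 1 − 0.4 + 0.5) = 1
(~~~~~x | (~z -> ((y & x) | x))) = max(0.5, 1) = 1
(~(y & ~z) | (~~~~~x | (~z -> ((y & x) | x)))) = max(0.6, 1) = 1
(~y & (~(y & ~z) | (~~~~~x | (~z -> ((y & x) | x))))) = min(0.3, 1) = 0.3
(~x -> (~y & (~(y & ~z) | (~~~~~x | (~z -> ((y & x) | x)))))): min(1, 1 − 0.5 + 0.3) = 0.8

0.80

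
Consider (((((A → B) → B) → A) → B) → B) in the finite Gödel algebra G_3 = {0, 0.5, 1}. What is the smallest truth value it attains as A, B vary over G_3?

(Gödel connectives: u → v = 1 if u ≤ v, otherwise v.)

0.50

The minimum is attained at A = 0, B = 0.5:
  (A → B): 0 ≤ 0.5, so result = 1
  ((A → B) → B): 1 > 0.5, so result = 0.5
  (((A → B) → B) → A): 0.5 > 0, so result = 0
  ((((A → B) → B) → A) → B): 0 ≤ 0.5, so result = 1
  (((((A → B) → B) → A) → B) → B): 1 > 0.5, so result = 0.5
Checking all 9 assignments confirms none give a value below 0.50.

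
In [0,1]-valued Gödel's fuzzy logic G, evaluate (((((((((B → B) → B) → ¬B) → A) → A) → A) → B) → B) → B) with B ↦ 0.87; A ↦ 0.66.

0.87

(B → B): 0.87 ≤ 0.87, so result = 1
((B → B) → B): 1 > 0.87, so result = 0.87
¬B: Gödel ¬ of 0.87 = 0 (operand ≠ 0)
(((B → B) → B) → ¬B): 0.87 > 0, so result = 0
((((B → B) → B) → ¬B) → A): 0 ≤ 0.66, so result = 1
(((((B → B) → B) → ¬B) → A) → A): 1 > 0.66, so result = 0.66
((((((B → B) → B) → ¬B) → A) → A) → A): 0.66 ≤ 0.66, so result = 1
(((((((B → B) → B) → ¬B) → A) → A) → A) → B): 1 > 0.87, so result = 0.87
((((((((B → B) → B) → ¬B) → A) → A) → A) → B) → B): 0.87 ≤ 0.87, so result = 1
(((((((((B → B) → B) → ¬B) → A) → A) → A) → B) → B) → B): 1 > 0.87, so result = 0.87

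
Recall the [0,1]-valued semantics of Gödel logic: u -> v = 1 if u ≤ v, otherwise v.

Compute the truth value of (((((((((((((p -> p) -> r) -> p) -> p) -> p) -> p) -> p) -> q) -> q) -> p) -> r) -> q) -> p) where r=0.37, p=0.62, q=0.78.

(p -> p): 0.62 ≤ 0.62, so result = 1
((p -> p) -> r): 1 > 0.37, so result = 0.37
(((p -> p) -> r) -> p): 0.37 ≤ 0.62, so result = 1
((((p -> p) -> r) -> p) -> p): 1 > 0.62, so result = 0.62
(((((p -> p) -> r) -> p) -> p) -> p): 0.62 ≤ 0.62, so result = 1
((((((p -> p) -> r) -> p) -> p) -> p) -> p): 1 > 0.62, so result = 0.62
(((((((p -> p) -> r) -> p) -> p) -> p) -> p) -> p): 0.62 ≤ 0.62, so result = 1
((((((((p -> p) -> r) -> p) -> p) -> p) -> p) -> p) -> q): 1 > 0.78, so result = 0.78
(((((((((p -> p) -> r) -> p) -> p) -> p) -> p) -> p) -> q) -> q): 0.78 ≤ 0.78, so result = 1
((((((((((p -> p) -> r) -> p) -> p) -> p) -> p) -> p) -> q) -> q) -> p): 1 > 0.62, so result = 0.62
(((((((((((p -> p) -> r) -> p) -> p) -> p) -> p) -> p) -> q) -> q) -> p) -> r): 0.62 > 0.37, so result = 0.37
((((((((((((p -> p) -> r) -> p) -> p) -> p) -> p) -> p) -> q) -> q) -> p) -> r) -> q): 0.37 ≤ 0.78, so result = 1
(((((((((((((p -> p) -> r) -> p) -> p) -> p) -> p) -> p) -> q) -> q) -> p) -> r) -> q) -> p): 1 > 0.62, so result = 0.62

0.62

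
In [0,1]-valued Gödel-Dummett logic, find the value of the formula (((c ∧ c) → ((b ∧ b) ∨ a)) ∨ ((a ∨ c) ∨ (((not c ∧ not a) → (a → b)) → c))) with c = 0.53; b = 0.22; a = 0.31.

(c ∧ c) = min(0.53, 0.53) = 0.53
(b ∧ b) = min(0.22, 0.22) = 0.22
((b ∧ b) ∨ a) = max(0.22, 0.31) = 0.31
((c ∧ c) → ((b ∧ b) ∨ a)): 0.53 > 0.31, so result = 0.31
(a ∨ c) = max(0.31, 0.53) = 0.53
not c: Gödel ¬ of 0.53 = 0 (operand ≠ 0)
not a: Gödel ¬ of 0.31 = 0 (operand ≠ 0)
(not c ∧ not a) = min(0, 0) = 0
(a → b): 0.31 > 0.22, so result = 0.22
((not c ∧ not a) → (a → b)): 0 ≤ 0.22, so result = 1
(((not c ∧ not a) → (a → b)) → c): 1 > 0.53, so result = 0.53
((a ∨ c) ∨ (((not c ∧ not a) → (a → b)) → c)) = max(0.53, 0.53) = 0.53
(((c ∧ c) → ((b ∧ b) ∨ a)) ∨ ((a ∨ c) ∨ (((not c ∧ not a) → (a → b)) → c))) = max(0.31, 0.53) = 0.53

0.53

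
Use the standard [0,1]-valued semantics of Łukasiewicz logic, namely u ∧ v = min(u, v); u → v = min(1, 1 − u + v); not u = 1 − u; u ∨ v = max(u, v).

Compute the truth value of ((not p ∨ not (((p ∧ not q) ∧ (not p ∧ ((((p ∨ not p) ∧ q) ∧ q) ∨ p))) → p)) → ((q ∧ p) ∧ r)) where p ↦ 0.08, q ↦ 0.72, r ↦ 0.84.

0.16

not p: Łukasiewicz ¬ gives 1 − 0.08 = 0.92
not q: Łukasiewicz ¬ gives 1 − 0.72 = 0.28
(p ∧ not q) = min(0.08, 0.28) = 0.08
not p: Łukasiewicz ¬ gives 1 − 0.08 = 0.92
not p: Łukasiewicz ¬ gives 1 − 0.08 = 0.92
(p ∨ not p) = max(0.08, 0.92) = 0.92
((p ∨ not p) ∧ q) = min(0.92, 0.72) = 0.72
(((p ∨ not p) ∧ q) ∧ q) = min(0.72, 0.72) = 0.72
((((p ∨ not p) ∧ q) ∧ q) ∨ p) = max(0.72, 0.08) = 0.72
(not p ∧ ((((p ∨ not p) ∧ q) ∧ q) ∨ p)) = min(0.92, 0.72) = 0.72
((p ∧ not q) ∧ (not p ∧ ((((p ∨ not p) ∧ q) ∧ q) ∨ p))) = min(0.08, 0.72) = 0.08
(((p ∧ not q) ∧ (not p ∧ ((((p ∨ not p) ∧ q) ∧ q) ∨ p))) → p): min(1, 1 − 0.08 + 0.08) = 1
not (((p ∧ not q) ∧ (not p ∧ ((((p ∨ not p) ∧ q) ∧ q) ∨ p))) → p): Łukasiewicz ¬ gives 1 − 1 = 0
(not p ∨ not (((p ∧ not q) ∧ (not p ∧ ((((p ∨ not p) ∧ q) ∧ q) ∨ p))) → p)) = max(0.92, 0) = 0.92
(q ∧ p) = min(0.72, 0.08) = 0.08
((q ∧ p) ∧ r) = min(0.08, 0.84) = 0.08
((not p ∨ not (((p ∧ not q) ∧ (not p ∧ ((((p ∨ not p) ∧ q) ∧ q) ∨ p))) → p)) → ((q ∧ p) ∧ r)): min(1, 1 − 0.92 + 0.08) = 0.16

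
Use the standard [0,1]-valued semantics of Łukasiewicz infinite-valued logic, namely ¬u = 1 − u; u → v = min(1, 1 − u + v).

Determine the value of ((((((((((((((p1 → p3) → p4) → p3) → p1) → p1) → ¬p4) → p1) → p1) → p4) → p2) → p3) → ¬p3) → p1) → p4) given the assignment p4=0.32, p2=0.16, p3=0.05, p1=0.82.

0.50

(p1 → p3): min(1, 1 − 0.82 + 0.05) = 0.23
((p1 → p3) → p4): min(1, 1 − 0.23 + 0.32) = 1
(((p1 → p3) → p4) → p3): min(1, 1 − 1 + 0.05) = 0.05
((((p1 → p3) → p4) → p3) → p1): min(1, 1 − 0.05 + 0.82) = 1
(((((p1 → p3) → p4) → p3) → p1) → p1): min(1, 1 − 1 + 0.82) = 0.82
¬p4: Łukasiewicz ¬ gives 1 − 0.32 = 0.68
((((((p1 → p3) → p4) → p3) → p1) → p1) → ¬p4): min(1, 1 − 0.82 + 0.68) = 0.86
(((((((p1 → p3) → p4) → p3) → p1) → p1) → ¬p4) → p1): min(1, 1 − 0.86 + 0.82) = 0.96
((((((((p1 → p3) → p4) → p3) → p1) → p1) → ¬p4) → p1) → p1): min(1, 1 − 0.96 + 0.82) = 0.86
(((((((((p1 → p3) → p4) → p3) → p1) → p1) → ¬p4) → p1) → p1) → p4): min(1, 1 − 0.86 + 0.32) = 0.46
((((((((((p1 → p3) → p4) → p3) → p1) → p1) → ¬p4) → p1) → p1) → p4) → p2): min(1, 1 − 0.46 + 0.16) = 0.7
(((((((((((p1 → p3) → p4) → p3) → p1) → p1) → ¬p4) → p1) → p1) → p4) → p2) → p3): min(1, 1 − 0.7 + 0.05) = 0.35
¬p3: Łukasiewicz ¬ gives 1 − 0.05 = 0.95
((((((((((((p1 → p3) → p4) → p3) → p1) → p1) → ¬p4) → p1) → p1) → p4) → p2) → p3) → ¬p3): min(1, 1 − 0.35 + 0.95) = 1
(((((((((((((p1 → p3) → p4) → p3) → p1) → p1) → ¬p4) → p1) → p1) → p4) → p2) → p3) → ¬p3) → p1): min(1, 1 − 1 + 0.82) = 0.82
((((((((((((((p1 → p3) → p4) → p3) → p1) → p1) → ¬p4) → p1) → p1) → p4) → p2) → p3) → ¬p3) → p1) → p4): min(1, 1 − 0.82 + 0.32) = 0.5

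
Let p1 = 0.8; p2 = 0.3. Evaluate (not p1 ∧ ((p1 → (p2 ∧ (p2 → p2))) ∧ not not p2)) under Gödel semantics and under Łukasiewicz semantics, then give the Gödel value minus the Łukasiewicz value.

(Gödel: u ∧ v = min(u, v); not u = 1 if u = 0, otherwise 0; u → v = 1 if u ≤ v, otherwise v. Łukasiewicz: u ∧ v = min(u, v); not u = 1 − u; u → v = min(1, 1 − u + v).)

Gödel evaluation:
  not p1: Gödel ¬ of 0.8 = 0 (operand ≠ 0)
  (p2 → p2): 0.3 ≤ 0.3, so result = 1
  (p2 ∧ (p2 → p2)) = min(0.3, 1) = 0.3
  (p1 → (p2 ∧ (p2 → p2))): 0.8 > 0.3, so result = 0.3
  not p2: Gödel ¬ of 0.3 = 0 (operand ≠ 0)
  not not p2: Gödel ¬ of 0 = 1 (operand is 0)
  ((p1 → (p2 ∧ (p2 → p2))) ∧ not not p2) = min(0.3, 1) = 0.3
  (not p1 ∧ ((p1 → (p2 ∧ (p2 → p2))) ∧ not not p2)) = min(0, 0.3) = 0
  Gödel value = 0
Łukasiewicz evaluation:
  not p1: Łukasiewicz ¬ gives 1 − 0.8 = 0.2
  (p2 → p2): min(1, 1 − 0.3 + 0.3) = 1
  (p2 ∧ (p2 → p2)) = min(0.3, 1) = 0.3
  (p1 → (p2 ∧ (p2 → p2))): min(1, 1 − 0.8 + 0.3) = 0.5
  not p2: Łukasiewicz ¬ gives 1 − 0.3 = 0.7
  not not p2: Łukasiewicz ¬ gives 1 − 0.7 = 0.3
  ((p1 → (p2 ∧ (p2 → p2))) ∧ not not p2) = min(0.5, 0.3) = 0.3
  (not p1 ∧ ((p1 → (p2 ∧ (p2 → p2))) ∧ not not p2)) = min(0.2, 0.3) = 0.2
  Łukasiewicz value = 0.2
Difference: 0 − 0.2 = -0.20

-0.20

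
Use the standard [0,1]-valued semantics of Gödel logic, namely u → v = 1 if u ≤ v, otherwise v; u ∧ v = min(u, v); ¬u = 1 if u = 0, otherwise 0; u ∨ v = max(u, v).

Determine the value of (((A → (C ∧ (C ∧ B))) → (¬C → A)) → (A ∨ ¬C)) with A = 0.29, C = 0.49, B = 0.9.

(C ∧ B) = min(0.49, 0.9) = 0.49
(C ∧ (C ∧ B)) = min(0.49, 0.49) = 0.49
(A → (C ∧ (C ∧ B))): 0.29 ≤ 0.49, so result = 1
¬C: Gödel ¬ of 0.49 = 0 (operand ≠ 0)
(¬C → A): 0 ≤ 0.29, so result = 1
((A → (C ∧ (C ∧ B))) → (¬C → A)): 1 ≤ 1, so result = 1
¬C: Gödel ¬ of 0.49 = 0 (operand ≠ 0)
(A ∨ ¬C) = max(0.29, 0) = 0.29
(((A → (C ∧ (C ∧ B))) → (¬C → A)) → (A ∨ ¬C)): 1 > 0.29, so result = 0.29

0.29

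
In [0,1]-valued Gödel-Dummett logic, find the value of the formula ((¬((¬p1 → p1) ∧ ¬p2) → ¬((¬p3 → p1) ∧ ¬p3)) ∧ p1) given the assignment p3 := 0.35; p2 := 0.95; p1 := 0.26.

¬p1: Gödel ¬ of 0.26 = 0 (operand ≠ 0)
(¬p1 → p1): 0 ≤ 0.26, so result = 1
¬p2: Gödel ¬ of 0.95 = 0 (operand ≠ 0)
((¬p1 → p1) ∧ ¬p2) = min(1, 0) = 0
¬((¬p1 → p1) ∧ ¬p2): Gödel ¬ of 0 = 1 (operand is 0)
¬p3: Gödel ¬ of 0.35 = 0 (operand ≠ 0)
(¬p3 → p1): 0 ≤ 0.26, so result = 1
¬p3: Gödel ¬ of 0.35 = 0 (operand ≠ 0)
((¬p3 → p1) ∧ ¬p3) = min(1, 0) = 0
¬((¬p3 → p1) ∧ ¬p3): Gödel ¬ of 0 = 1 (operand is 0)
(¬((¬p1 → p1) ∧ ¬p2) → ¬((¬p3 → p1) ∧ ¬p3)): 1 ≤ 1, so result = 1
((¬((¬p1 → p1) ∧ ¬p2) → ¬((¬p3 → p1) ∧ ¬p3)) ∧ p1) = min(1, 0.26) = 0.26

0.26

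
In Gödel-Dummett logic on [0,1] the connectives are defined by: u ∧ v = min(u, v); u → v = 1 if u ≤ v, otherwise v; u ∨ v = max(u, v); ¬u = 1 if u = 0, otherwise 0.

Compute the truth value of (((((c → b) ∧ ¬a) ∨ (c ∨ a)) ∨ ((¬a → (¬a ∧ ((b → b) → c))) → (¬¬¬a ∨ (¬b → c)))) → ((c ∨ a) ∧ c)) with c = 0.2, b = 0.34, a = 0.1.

0.20

(c → b): 0.2 ≤ 0.34, so result = 1
¬a: Gödel ¬ of 0.1 = 0 (operand ≠ 0)
((c → b) ∧ ¬a) = min(1, 0) = 0
(c ∨ a) = max(0.2, 0.1) = 0.2
(((c → b) ∧ ¬a) ∨ (c ∨ a)) = max(0, 0.2) = 0.2
¬a: Gödel ¬ of 0.1 = 0 (operand ≠ 0)
¬a: Gödel ¬ of 0.1 = 0 (operand ≠ 0)
(b → b): 0.34 ≤ 0.34, so result = 1
((b → b) → c): 1 > 0.2, so result = 0.2
(¬a ∧ ((b → b) → c)) = min(0, 0.2) = 0
(¬a → (¬a ∧ ((b → b) → c))): 0 ≤ 0, so result = 1
¬a: Gödel ¬ of 0.1 = 0 (operand ≠ 0)
¬¬a: Gödel ¬ of 0 = 1 (operand is 0)
¬¬¬a: Gödel ¬ of 1 = 0 (operand ≠ 0)
¬b: Gödel ¬ of 0.34 = 0 (operand ≠ 0)
(¬b → c): 0 ≤ 0.2, so result = 1
(¬¬¬a ∨ (¬b → c)) = max(0, 1) = 1
((¬a → (¬a ∧ ((b → b) → c))) → (¬¬¬a ∨ (¬b → c))): 1 ≤ 1, so result = 1
((((c → b) ∧ ¬a) ∨ (c ∨ a)) ∨ ((¬a → (¬a ∧ ((b → b) → c))) → (¬¬¬a ∨ (¬b → c)))) = max(0.2, 1) = 1
(c ∨ a) = max(0.2, 0.1) = 0.2
((c ∨ a) ∧ c) = min(0.2, 0.2) = 0.2
(((((c → b) ∧ ¬a) ∨ (c ∨ a)) ∨ ((¬a → (¬a ∧ ((b → b) → c))) → (¬¬¬a ∨ (¬b → c)))) → ((c ∨ a) ∧ c)): 1 > 0.2, so result = 0.2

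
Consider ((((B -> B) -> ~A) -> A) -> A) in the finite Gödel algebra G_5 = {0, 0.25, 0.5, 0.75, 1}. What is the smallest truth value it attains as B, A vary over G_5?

The minimum is attained at B = 0, A = 0.25:
  (B -> B): 0 ≤ 0, so result = 1
  ~A: Gödel ¬ of 0.25 = 0 (operand ≠ 0)
  ((B -> B) -> ~A): 1 > 0, so result = 0
  (((B -> B) -> ~A) -> A): 0 ≤ 0.25, so result = 1
  ((((B -> B) -> ~A) -> A) -> A): 1 > 0.25, so result = 0.25
Checking all 25 assignments confirms none give a value below 0.25.

0.25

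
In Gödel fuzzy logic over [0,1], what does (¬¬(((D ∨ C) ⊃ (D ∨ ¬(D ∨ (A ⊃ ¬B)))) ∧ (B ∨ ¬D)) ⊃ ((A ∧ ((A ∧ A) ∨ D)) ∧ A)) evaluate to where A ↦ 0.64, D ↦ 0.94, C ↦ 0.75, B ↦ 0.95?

(D ∨ C) = max(0.94, 0.75) = 0.94
¬B: Gödel ¬ of 0.95 = 0 (operand ≠ 0)
(A ⊃ ¬B): 0.64 > 0, so result = 0
(D ∨ (A ⊃ ¬B)) = max(0.94, 0) = 0.94
¬(D ∨ (A ⊃ ¬B)): Gödel ¬ of 0.94 = 0 (operand ≠ 0)
(D ∨ ¬(D ∨ (A ⊃ ¬B))) = max(0.94, 0) = 0.94
((D ∨ C) ⊃ (D ∨ ¬(D ∨ (A ⊃ ¬B)))): 0.94 ≤ 0.94, so result = 1
¬D: Gödel ¬ of 0.94 = 0 (operand ≠ 0)
(B ∨ ¬D) = max(0.95, 0) = 0.95
(((D ∨ C) ⊃ (D ∨ ¬(D ∨ (A ⊃ ¬B)))) ∧ (B ∨ ¬D)) = min(1, 0.95) = 0.95
¬(((D ∨ C) ⊃ (D ∨ ¬(D ∨ (A ⊃ ¬B)))) ∧ (B ∨ ¬D)): Gödel ¬ of 0.95 = 0 (operand ≠ 0)
¬¬(((D ∨ C) ⊃ (D ∨ ¬(D ∨ (A ⊃ ¬B)))) ∧ (B ∨ ¬D)): Gödel ¬ of 0 = 1 (operand is 0)
(A ∧ A) = min(0.64, 0.64) = 0.64
((A ∧ A) ∨ D) = max(0.64, 0.94) = 0.94
(A ∧ ((A ∧ A) ∨ D)) = min(0.64, 0.94) = 0.64
((A ∧ ((A ∧ A) ∨ D)) ∧ A) = min(0.64, 0.64) = 0.64
(¬¬(((D ∨ C) ⊃ (D ∨ ¬(D ∨ (A ⊃ ¬B)))) ∧ (B ∨ ¬D)) ⊃ ((A ∧ ((A ∧ A) ∨ D)) ∧ A)): 1 > 0.64, so result = 0.64

0.64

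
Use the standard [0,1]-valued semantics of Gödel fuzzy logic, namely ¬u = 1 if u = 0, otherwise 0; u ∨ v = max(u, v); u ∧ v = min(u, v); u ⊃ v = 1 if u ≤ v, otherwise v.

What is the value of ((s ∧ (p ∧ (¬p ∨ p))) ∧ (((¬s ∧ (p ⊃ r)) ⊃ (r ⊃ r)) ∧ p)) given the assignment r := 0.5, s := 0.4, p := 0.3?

0.30

¬p: Gödel ¬ of 0.3 = 0 (operand ≠ 0)
(¬p ∨ p) = max(0, 0.3) = 0.3
(p ∧ (¬p ∨ p)) = min(0.3, 0.3) = 0.3
(s ∧ (p ∧ (¬p ∨ p))) = min(0.4, 0.3) = 0.3
¬s: Gödel ¬ of 0.4 = 0 (operand ≠ 0)
(p ⊃ r): 0.3 ≤ 0.5, so result = 1
(¬s ∧ (p ⊃ r)) = min(0, 1) = 0
(r ⊃ r): 0.5 ≤ 0.5, so result = 1
((¬s ∧ (p ⊃ r)) ⊃ (r ⊃ r)): 0 ≤ 1, so result = 1
(((¬s ∧ (p ⊃ r)) ⊃ (r ⊃ r)) ∧ p) = min(1, 0.3) = 0.3
((s ∧ (p ∧ (¬p ∨ p))) ∧ (((¬s ∧ (p ⊃ r)) ⊃ (r ⊃ r)) ∧ p)) = min(0.3, 0.3) = 0.3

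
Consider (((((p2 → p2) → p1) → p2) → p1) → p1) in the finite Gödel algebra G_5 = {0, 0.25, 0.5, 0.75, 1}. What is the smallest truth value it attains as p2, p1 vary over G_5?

The minimum is attained at p2 = 0, p1 = 0.25:
  (p2 → p2): 0 ≤ 0, so result = 1
  ((p2 → p2) → p1): 1 > 0.25, so result = 0.25
  (((p2 → p2) → p1) → p2): 0.25 > 0, so result = 0
  ((((p2 → p2) → p1) → p2) → p1): 0 ≤ 0.25, so result = 1
  (((((p2 → p2) → p1) → p2) → p1) → p1): 1 > 0.25, so result = 0.25
Checking all 25 assignments confirms none give a value below 0.25.

0.25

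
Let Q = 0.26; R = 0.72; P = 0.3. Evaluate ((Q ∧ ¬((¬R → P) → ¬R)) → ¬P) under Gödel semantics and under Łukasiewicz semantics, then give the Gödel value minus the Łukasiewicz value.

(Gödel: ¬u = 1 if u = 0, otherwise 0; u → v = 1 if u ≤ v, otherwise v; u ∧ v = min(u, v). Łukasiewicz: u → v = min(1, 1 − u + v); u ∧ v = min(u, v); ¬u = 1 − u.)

-1.00

Gödel evaluation:
  ¬R: Gödel ¬ of 0.72 = 0 (operand ≠ 0)
  (¬R → P): 0 ≤ 0.3, so result = 1
  ¬R: Gödel ¬ of 0.72 = 0 (operand ≠ 0)
  ((¬R → P) → ¬R): 1 > 0, so result = 0
  ¬((¬R → P) → ¬R): Gödel ¬ of 0 = 1 (operand is 0)
  (Q ∧ ¬((¬R → P) → ¬R)) = min(0.26, 1) = 0.26
  ¬P: Gödel ¬ of 0.3 = 0 (operand ≠ 0)
  ((Q ∧ ¬((¬R → P) → ¬R)) → ¬P): 0.26 > 0, so result = 0
  Gödel value = 0
Łukasiewicz evaluation:
  ¬R: Łukasiewicz ¬ gives 1 − 0.72 = 0.28
  (¬R → P): min(1, 1 − 0.28 + 0.3) = 1
  ¬R: Łukasiewicz ¬ gives 1 − 0.72 = 0.28
  ((¬R → P) → ¬R): min(1, 1 − 1 + 0.28) = 0.28
  ¬((¬R → P) → ¬R): Łukasiewicz ¬ gives 1 − 0.28 = 0.72
  (Q ∧ ¬((¬R → P) → ¬R)) = min(0.26, 0.72) = 0.26
  ¬P: Łukasiewicz ¬ gives 1 − 0.3 = 0.7
  ((Q ∧ ¬((¬R → P) → ¬R)) → ¬P): min(1, 1 − 0.26 + 0.7) = 1
  Łukasiewicz value = 1
Difference: 0 − 1 = -1.00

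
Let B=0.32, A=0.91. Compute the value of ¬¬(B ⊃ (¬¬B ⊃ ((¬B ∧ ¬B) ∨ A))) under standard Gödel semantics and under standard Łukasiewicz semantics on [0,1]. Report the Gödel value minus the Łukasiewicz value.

0.00

Gödel evaluation:
  ¬B: Gödel ¬ of 0.32 = 0 (operand ≠ 0)
  ¬¬B: Gödel ¬ of 0 = 1 (operand is 0)
  ¬B: Gödel ¬ of 0.32 = 0 (operand ≠ 0)
  ¬B: Gödel ¬ of 0.32 = 0 (operand ≠ 0)
  (¬B ∧ ¬B) = min(0, 0) = 0
  ((¬B ∧ ¬B) ∨ A) = max(0, 0.91) = 0.91
  (¬¬B ⊃ ((¬B ∧ ¬B) ∨ A)): 1 > 0.91, so result = 0.91
  (B ⊃ (¬¬B ⊃ ((¬B ∧ ¬B) ∨ A))): 0.32 ≤ 0.91, so result = 1
  ¬(B ⊃ (¬¬B ⊃ ((¬B ∧ ¬B) ∨ A))): Gödel ¬ of 1 = 0 (operand ≠ 0)
  ¬¬(B ⊃ (¬¬B ⊃ ((¬B ∧ ¬B) ∨ A))): Gödel ¬ of 0 = 1 (operand is 0)
  Gödel value = 1
Łukasiewicz evaluation:
  ¬B: Łukasiewicz ¬ gives 1 − 0.32 = 0.68
  ¬¬B: Łukasiewicz ¬ gives 1 − 0.68 = 0.32
  ¬B: Łukasiewicz ¬ gives 1 − 0.32 = 0.68
  ¬B: Łukasiewicz ¬ gives 1 − 0.32 = 0.68
  (¬B ∧ ¬B) = min(0.68, 0.68) = 0.68
  ((¬B ∧ ¬B) ∨ A) = max(0.68, 0.91) = 0.91
  (¬¬B ⊃ ((¬B ∧ ¬B) ∨ A)): min(1, 1 − 0.32 + 0.91) = 1
  (B ⊃ (¬¬B ⊃ ((¬B ∧ ¬B) ∨ A))): min(1, 1 − 0.32 + 1) = 1
  ¬(B ⊃ (¬¬B ⊃ ((¬B ∧ ¬B) ∨ A))): Łukasiewicz ¬ gives 1 − 1 = 0
  ¬¬(B ⊃ (¬¬B ⊃ ((¬B ∧ ¬B) ∨ A))): Łukasiewicz ¬ gives 1 − 0 = 1
  Łukasiewicz value = 1
Difference: 1 − 1 = 0.00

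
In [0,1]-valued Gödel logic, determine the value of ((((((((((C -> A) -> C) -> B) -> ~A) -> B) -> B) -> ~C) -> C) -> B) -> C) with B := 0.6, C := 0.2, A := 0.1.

(C -> A): 0.2 > 0.1, so result = 0.1
((C -> A) -> C): 0.1 ≤ 0.2, so result = 1
(((C -> A) -> C) -> B): 1 > 0.6, so result = 0.6
~A: Gödel ¬ of 0.1 = 0 (operand ≠ 0)
((((C -> A) -> C) -> B) -> ~A): 0.6 > 0, so result = 0
(((((C -> A) -> C) -> B) -> ~A) -> B): 0 ≤ 0.6, so result = 1
((((((C -> A) -> C) -> B) -> ~A) -> B) -> B): 1 > 0.6, so result = 0.6
~C: Gödel ¬ of 0.2 = 0 (operand ≠ 0)
(((((((C -> A) -> C) -> B) -> ~A) -> B) -> B) -> ~C): 0.6 > 0, so result = 0
((((((((C -> A) -> C) -> B) -> ~A) -> B) -> B) -> ~C) -> C): 0 ≤ 0.2, so result = 1
(((((((((C -> A) -> C) -> B) -> ~A) -> B) -> B) -> ~C) -> C) -> B): 1 > 0.6, so result = 0.6
((((((((((C -> A) -> C) -> B) -> ~A) -> B) -> B) -> ~C) -> C) -> B) -> C): 0.6 > 0.2, so result = 0.2

0.20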